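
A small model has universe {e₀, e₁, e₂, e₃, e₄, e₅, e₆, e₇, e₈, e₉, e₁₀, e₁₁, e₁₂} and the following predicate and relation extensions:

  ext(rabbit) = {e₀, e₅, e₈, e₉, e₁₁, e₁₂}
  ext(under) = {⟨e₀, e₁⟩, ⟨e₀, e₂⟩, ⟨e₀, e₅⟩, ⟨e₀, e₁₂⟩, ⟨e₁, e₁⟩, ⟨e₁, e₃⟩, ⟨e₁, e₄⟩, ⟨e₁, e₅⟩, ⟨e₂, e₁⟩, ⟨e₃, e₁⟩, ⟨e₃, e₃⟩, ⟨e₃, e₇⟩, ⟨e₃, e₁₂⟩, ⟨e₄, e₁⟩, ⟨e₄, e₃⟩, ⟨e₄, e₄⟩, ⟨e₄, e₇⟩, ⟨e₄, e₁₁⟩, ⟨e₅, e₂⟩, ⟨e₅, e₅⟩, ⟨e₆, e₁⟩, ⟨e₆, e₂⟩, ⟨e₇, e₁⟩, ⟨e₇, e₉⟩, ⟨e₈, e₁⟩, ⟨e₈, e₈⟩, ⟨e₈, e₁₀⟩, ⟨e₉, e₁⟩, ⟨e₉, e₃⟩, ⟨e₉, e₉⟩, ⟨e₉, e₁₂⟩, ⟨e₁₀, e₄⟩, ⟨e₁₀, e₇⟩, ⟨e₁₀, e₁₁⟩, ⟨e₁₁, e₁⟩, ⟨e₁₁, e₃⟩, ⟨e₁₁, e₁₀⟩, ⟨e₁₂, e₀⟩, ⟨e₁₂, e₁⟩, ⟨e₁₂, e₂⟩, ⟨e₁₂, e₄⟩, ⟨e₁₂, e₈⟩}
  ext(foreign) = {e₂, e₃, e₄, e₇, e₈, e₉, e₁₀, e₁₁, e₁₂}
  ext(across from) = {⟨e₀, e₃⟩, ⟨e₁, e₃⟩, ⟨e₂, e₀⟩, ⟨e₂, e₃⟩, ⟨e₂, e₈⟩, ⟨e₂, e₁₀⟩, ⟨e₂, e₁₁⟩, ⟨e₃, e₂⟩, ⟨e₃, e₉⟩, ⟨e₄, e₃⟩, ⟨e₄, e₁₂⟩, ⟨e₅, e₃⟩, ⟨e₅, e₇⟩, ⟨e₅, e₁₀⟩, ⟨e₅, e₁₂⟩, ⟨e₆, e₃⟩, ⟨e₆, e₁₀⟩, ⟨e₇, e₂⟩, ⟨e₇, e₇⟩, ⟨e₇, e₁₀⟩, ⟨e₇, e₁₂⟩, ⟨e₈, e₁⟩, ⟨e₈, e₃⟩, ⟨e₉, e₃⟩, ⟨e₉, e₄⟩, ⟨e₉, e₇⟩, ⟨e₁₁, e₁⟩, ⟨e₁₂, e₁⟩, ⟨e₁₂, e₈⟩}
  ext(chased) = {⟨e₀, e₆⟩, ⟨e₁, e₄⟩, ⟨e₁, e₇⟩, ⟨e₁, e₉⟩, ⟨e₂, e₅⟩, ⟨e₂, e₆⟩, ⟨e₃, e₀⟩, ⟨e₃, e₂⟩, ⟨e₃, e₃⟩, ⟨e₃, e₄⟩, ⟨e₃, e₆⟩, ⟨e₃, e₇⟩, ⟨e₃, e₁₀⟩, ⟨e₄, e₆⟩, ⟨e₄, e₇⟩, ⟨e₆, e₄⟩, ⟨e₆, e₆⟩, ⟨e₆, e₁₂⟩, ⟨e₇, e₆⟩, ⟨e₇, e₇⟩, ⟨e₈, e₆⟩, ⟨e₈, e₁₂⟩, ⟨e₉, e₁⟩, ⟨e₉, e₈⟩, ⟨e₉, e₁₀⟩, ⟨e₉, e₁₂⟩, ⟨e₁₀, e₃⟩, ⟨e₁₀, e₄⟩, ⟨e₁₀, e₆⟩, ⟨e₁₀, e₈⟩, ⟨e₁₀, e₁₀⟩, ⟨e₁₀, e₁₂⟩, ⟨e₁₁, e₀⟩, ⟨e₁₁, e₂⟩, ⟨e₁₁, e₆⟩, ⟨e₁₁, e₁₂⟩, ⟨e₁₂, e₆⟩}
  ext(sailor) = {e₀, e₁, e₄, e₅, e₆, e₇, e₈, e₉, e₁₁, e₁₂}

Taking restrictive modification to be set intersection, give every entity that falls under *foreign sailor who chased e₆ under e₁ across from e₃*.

{e₄, e₈}

⟦who chased e₆⟧ = {x : ⟨x, e₆⟩ ∈ ⟦chased⟧} = {e₀, e₂, e₃, e₄, e₆, e₇, e₈, e₁₀, e₁₁, e₁₂}
⟦under e₁⟧ = {x : ⟨x, e₁⟩ ∈ ⟦under⟧} = {e₀, e₁, e₂, e₃, e₄, e₆, e₇, e₈, e₉, e₁₁, e₁₂}
⟦across from e₃⟧ = {x : ⟨x, e₃⟩ ∈ ⟦across from⟧} = {e₀, e₁, e₂, e₄, e₅, e₆, e₈, e₉}
⟦sailor⟧ = {e₀, e₁, e₄, e₅, e₆, e₇, e₈, e₉, e₁₁, e₁₂}
… ∩ ⟦who chased e₆⟧ = {e₀, e₁, e₄, e₅, e₆, e₇, e₈, e₉, e₁₁, e₁₂} ∩ {e₀, e₂, e₃, e₄, e₆, e₇, e₈, e₁₀, e₁₁, e₁₂} = {e₀, e₄, e₆, e₇, e₈, e₁₁, e₁₂}
… ∩ ⟦under e₁⟧ = {e₀, e₄, e₆, e₇, e₈, e₁₁, e₁₂} ∩ {e₀, e₁, e₂, e₃, e₄, e₆, e₇, e₈, e₉, e₁₁, e₁₂} = {e₀, e₄, e₆, e₇, e₈, e₁₁, e₁₂}
… ∩ ⟦across from e₃⟧ = {e₀, e₄, e₆, e₇, e₈, e₁₁, e₁₂} ∩ {e₀, e₁, e₂, e₄, e₅, e₆, e₈, e₉} = {e₀, e₄, e₆, e₈}
… ∩ ⟦foreign⟧ = {e₀, e₄, e₆, e₈} ∩ {e₂, e₃, e₄, e₇, e₈, e₉, e₁₀, e₁₁, e₁₂} = {e₄, e₈}
So ⟦foreign sailor who chased e₆ under e₁ across from e₃⟧ = {e₄, e₈}.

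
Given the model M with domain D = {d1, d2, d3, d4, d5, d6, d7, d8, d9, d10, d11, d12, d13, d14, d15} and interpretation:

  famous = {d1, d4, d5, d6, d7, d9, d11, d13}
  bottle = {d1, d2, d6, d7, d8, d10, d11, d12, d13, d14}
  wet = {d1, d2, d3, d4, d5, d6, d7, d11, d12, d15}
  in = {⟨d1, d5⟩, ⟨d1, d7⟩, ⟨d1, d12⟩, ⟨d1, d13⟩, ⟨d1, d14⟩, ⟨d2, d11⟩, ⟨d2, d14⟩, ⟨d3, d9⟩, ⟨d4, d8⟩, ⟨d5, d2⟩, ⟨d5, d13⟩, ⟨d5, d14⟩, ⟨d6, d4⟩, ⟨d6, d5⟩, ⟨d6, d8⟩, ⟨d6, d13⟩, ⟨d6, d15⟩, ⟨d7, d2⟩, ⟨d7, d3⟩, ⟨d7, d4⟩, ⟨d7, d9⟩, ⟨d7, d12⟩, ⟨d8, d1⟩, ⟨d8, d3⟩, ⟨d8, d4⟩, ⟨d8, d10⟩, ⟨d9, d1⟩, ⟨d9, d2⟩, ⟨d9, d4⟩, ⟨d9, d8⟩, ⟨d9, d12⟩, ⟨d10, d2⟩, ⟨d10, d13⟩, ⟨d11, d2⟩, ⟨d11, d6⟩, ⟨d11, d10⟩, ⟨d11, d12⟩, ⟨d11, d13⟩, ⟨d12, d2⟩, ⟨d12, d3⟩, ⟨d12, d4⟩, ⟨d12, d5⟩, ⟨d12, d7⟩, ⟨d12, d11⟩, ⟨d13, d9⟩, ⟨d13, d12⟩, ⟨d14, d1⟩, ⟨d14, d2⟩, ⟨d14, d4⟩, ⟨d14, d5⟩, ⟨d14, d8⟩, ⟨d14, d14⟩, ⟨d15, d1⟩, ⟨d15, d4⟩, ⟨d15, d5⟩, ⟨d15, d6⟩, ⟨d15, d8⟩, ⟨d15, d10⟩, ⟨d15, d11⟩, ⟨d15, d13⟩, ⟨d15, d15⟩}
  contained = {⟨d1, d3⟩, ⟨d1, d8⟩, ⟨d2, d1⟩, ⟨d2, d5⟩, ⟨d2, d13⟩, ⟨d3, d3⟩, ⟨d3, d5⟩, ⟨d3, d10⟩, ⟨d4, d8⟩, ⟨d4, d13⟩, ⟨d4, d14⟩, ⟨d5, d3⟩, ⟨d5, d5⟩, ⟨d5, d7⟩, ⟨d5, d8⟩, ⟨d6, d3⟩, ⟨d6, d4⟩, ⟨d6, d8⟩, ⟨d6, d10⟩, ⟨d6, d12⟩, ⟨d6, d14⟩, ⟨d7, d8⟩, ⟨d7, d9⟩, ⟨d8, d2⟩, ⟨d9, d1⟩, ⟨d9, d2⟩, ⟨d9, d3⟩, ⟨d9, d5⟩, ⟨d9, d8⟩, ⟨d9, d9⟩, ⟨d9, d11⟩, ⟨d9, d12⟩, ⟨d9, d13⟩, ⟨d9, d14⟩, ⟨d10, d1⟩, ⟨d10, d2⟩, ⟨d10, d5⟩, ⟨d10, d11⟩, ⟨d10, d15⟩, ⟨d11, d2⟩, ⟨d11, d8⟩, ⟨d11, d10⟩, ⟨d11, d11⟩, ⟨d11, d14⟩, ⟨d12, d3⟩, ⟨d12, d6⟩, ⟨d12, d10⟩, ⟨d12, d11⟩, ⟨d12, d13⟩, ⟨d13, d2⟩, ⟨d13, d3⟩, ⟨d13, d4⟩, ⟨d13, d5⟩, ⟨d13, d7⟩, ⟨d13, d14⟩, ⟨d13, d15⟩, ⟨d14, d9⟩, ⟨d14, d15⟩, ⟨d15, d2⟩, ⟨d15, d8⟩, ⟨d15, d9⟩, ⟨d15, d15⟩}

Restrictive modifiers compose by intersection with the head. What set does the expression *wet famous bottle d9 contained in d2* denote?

⟦d9 contained⟧ = {x : ⟨d9, x⟩ ∈ ⟦contained⟧} = {d1, d2, d3, d5, d8, d9, d11, d12, d13, d14}
⟦in d2⟧ = {x : ⟨x, d2⟩ ∈ ⟦in⟧} = {d5, d7, d9, d10, d11, d12, d14}
⟦bottle⟧ = {d1, d2, d6, d7, d8, d10, d11, d12, d13, d14}
… ∩ ⟦d9 contained⟧ = {d1, d2, d6, d7, d8, d10, d11, d12, d13, d14} ∩ {d1, d2, d3, d5, d8, d9, d11, d12, d13, d14} = {d1, d2, d8, d11, d12, d13, d14}
… ∩ ⟦in d2⟧ = {d1, d2, d8, d11, d12, d13, d14} ∩ {d5, d7, d9, d10, d11, d12, d14} = {d11, d12, d14}
… ∩ ⟦wet⟧ = {d11, d12, d14} ∩ {d1, d2, d3, d4, d5, d6, d7, d11, d12, d15} = {d11, d12}
… ∩ ⟦famous⟧ = {d11, d12} ∩ {d1, d4, d5, d6, d7, d9, d11, d13} = {d11}
So ⟦wet famous bottle d9 contained in d2⟧ = {d11}.

{d11}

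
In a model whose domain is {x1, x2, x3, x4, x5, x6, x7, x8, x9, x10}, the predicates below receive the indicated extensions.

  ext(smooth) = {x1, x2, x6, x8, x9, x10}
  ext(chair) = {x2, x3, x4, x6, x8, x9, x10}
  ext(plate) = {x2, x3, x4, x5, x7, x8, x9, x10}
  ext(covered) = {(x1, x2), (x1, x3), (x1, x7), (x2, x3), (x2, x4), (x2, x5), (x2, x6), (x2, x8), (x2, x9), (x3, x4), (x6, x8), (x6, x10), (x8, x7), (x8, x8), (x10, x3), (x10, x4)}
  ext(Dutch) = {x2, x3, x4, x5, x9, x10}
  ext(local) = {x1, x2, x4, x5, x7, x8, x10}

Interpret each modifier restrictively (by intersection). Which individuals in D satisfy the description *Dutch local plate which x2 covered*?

{x4, x5}

⟦which x2 covered⟧ = {x : ⟨x2, x⟩ ∈ ⟦covered⟧} = {x3, x4, x5, x6, x8, x9}
⟦plate⟧ = {x2, x3, x4, x5, x7, x8, x9, x10}
… ∩ ⟦which x2 covered⟧ = {x2, x3, x4, x5, x7, x8, x9, x10} ∩ {x3, x4, x5, x6, x8, x9} = {x3, x4, x5, x8, x9}
… ∩ ⟦Dutch⟧ = {x3, x4, x5, x8, x9} ∩ {x2, x3, x4, x5, x9, x10} = {x3, x4, x5, x9}
… ∩ ⟦local⟧ = {x3, x4, x5, x9} ∩ {x1, x2, x4, x5, x7, x8, x10} = {x4, x5}
So ⟦Dutch local plate which x2 covered⟧ = {x4, x5}.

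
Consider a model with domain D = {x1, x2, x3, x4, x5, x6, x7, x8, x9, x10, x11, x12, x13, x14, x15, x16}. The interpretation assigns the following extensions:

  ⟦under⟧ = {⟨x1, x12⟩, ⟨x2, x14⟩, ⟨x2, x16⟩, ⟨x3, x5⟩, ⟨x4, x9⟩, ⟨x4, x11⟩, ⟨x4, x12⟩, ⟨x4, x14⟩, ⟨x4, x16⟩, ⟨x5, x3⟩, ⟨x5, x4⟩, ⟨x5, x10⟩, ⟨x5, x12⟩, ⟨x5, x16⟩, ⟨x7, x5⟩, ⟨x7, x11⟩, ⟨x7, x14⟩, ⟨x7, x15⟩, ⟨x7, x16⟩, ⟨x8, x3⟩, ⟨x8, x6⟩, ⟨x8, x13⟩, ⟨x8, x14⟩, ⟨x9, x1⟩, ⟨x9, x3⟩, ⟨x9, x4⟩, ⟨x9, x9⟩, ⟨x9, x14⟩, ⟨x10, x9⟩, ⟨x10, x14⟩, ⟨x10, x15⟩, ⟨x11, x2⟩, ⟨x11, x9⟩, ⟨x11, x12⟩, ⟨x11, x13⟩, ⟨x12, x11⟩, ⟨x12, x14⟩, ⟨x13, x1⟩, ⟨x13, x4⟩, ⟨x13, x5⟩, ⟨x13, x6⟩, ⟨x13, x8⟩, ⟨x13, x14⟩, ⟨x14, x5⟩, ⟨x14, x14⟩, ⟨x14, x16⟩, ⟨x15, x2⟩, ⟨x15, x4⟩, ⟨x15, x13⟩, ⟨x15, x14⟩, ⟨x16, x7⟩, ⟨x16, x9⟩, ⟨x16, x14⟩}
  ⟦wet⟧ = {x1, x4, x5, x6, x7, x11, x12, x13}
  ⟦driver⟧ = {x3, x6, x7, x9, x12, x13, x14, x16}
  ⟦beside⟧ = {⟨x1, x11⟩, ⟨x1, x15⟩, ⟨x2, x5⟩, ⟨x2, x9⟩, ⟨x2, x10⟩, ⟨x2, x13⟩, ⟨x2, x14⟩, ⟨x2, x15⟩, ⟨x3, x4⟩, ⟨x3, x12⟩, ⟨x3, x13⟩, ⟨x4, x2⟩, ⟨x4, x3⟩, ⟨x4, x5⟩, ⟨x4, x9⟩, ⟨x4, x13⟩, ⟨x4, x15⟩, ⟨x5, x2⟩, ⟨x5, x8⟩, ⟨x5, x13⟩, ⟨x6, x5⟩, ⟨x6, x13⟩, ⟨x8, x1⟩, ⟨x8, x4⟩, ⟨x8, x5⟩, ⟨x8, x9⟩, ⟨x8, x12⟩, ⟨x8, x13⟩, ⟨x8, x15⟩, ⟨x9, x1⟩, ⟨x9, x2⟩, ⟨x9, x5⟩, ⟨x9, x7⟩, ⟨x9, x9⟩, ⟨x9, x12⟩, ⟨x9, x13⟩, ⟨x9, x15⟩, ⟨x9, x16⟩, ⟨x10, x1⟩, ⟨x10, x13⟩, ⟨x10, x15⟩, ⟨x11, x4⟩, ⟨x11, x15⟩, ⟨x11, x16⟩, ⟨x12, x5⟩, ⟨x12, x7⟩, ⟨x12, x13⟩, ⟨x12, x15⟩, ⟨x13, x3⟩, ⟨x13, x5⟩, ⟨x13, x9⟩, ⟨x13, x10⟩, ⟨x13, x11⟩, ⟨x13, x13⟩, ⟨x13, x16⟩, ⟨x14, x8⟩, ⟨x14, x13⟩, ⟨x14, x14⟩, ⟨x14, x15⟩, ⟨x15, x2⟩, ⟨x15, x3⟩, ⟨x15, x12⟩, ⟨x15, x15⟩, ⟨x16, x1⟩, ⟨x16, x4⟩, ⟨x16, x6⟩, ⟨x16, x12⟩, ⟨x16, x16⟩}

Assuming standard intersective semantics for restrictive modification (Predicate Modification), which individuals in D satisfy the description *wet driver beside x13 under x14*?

⟦beside x13⟧ = {x : ⟨x, x13⟩ ∈ ⟦beside⟧} = {x2, x3, x4, x5, x6, x8, x9, x10, x12, x13, x14}
⟦under x14⟧ = {x : ⟨x, x14⟩ ∈ ⟦under⟧} = {x2, x4, x7, x8, x9, x10, x12, x13, x14, x15, x16}
⟦driver⟧ = {x3, x6, x7, x9, x12, x13, x14, x16}
… ∩ ⟦beside x13⟧ = {x3, x6, x7, x9, x12, x13, x14, x16} ∩ {x2, x3, x4, x5, x6, x8, x9, x10, x12, x13, x14} = {x3, x6, x9, x12, x13, x14}
… ∩ ⟦under x14⟧ = {x3, x6, x9, x12, x13, x14} ∩ {x2, x4, x7, x8, x9, x10, x12, x13, x14, x15, x16} = {x9, x12, x13, x14}
… ∩ ⟦wet⟧ = {x9, x12, x13, x14} ∩ {x1, x4, x5, x6, x7, x11, x12, x13} = {x12, x13}
So ⟦wet driver beside x13 under x14⟧ = {x12, x13}.

{x12, x13}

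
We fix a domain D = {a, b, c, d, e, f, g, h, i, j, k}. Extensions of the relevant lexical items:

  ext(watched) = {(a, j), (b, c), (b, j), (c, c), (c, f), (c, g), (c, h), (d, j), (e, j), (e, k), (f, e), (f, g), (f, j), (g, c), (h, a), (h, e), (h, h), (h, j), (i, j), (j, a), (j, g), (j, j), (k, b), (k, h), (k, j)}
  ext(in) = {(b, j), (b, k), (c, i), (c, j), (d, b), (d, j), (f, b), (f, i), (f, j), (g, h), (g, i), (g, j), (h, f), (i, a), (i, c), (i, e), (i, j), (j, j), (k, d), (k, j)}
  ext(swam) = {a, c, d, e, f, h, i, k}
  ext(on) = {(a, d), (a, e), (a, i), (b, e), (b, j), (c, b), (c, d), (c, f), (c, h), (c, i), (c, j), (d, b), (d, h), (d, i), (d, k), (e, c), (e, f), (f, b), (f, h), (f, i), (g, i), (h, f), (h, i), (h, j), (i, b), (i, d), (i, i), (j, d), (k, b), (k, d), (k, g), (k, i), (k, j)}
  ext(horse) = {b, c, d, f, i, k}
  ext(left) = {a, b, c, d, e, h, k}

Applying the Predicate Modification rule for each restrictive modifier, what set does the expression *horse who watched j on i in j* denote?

{d, f, i, k}

⟦who watched j⟧ = {x : ⟨x, j⟩ ∈ ⟦watched⟧} = {a, b, d, e, f, h, i, j, k}
⟦on i⟧ = {x : ⟨x, i⟩ ∈ ⟦on⟧} = {a, c, d, f, g, h, i, k}
⟦in j⟧ = {x : ⟨x, j⟩ ∈ ⟦in⟧} = {b, c, d, f, g, i, j, k}
⟦horse⟧ = {b, c, d, f, i, k}
… ∩ ⟦who watched j⟧ = {b, c, d, f, i, k} ∩ {a, b, d, e, f, h, i, j, k} = {b, d, f, i, k}
… ∩ ⟦on i⟧ = {b, d, f, i, k} ∩ {a, c, d, f, g, h, i, k} = {d, f, i, k}
… ∩ ⟦in j⟧ = {d, f, i, k} ∩ {b, c, d, f, g, i, j, k} = {d, f, i, k}
So ⟦horse who watched j on i in j⟧ = {d, f, i, k}.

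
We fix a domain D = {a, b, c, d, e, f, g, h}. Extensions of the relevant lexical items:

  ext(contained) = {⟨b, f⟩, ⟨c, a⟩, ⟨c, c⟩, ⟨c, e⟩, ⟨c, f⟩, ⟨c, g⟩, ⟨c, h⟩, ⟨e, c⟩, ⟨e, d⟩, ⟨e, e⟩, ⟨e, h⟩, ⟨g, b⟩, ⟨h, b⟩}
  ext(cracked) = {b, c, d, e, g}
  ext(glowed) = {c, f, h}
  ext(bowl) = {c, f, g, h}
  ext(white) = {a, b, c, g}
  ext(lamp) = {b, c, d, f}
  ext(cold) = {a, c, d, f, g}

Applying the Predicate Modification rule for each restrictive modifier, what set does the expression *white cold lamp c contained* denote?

⟦c contained⟧ = {x : ⟨c, x⟩ ∈ ⟦contained⟧} = {a, c, e, f, g, h}
⟦lamp⟧ = {b, c, d, f}
… ∩ ⟦c contained⟧ = {b, c, d, f} ∩ {a, c, e, f, g, h} = {c, f}
… ∩ ⟦white⟧ = {c, f} ∩ {a, b, c, g} = {c}
… ∩ ⟦cold⟧ = {c} ∩ {a, c, d, f, g} = {c}
So ⟦white cold lamp c contained⟧ = {c}.

{c}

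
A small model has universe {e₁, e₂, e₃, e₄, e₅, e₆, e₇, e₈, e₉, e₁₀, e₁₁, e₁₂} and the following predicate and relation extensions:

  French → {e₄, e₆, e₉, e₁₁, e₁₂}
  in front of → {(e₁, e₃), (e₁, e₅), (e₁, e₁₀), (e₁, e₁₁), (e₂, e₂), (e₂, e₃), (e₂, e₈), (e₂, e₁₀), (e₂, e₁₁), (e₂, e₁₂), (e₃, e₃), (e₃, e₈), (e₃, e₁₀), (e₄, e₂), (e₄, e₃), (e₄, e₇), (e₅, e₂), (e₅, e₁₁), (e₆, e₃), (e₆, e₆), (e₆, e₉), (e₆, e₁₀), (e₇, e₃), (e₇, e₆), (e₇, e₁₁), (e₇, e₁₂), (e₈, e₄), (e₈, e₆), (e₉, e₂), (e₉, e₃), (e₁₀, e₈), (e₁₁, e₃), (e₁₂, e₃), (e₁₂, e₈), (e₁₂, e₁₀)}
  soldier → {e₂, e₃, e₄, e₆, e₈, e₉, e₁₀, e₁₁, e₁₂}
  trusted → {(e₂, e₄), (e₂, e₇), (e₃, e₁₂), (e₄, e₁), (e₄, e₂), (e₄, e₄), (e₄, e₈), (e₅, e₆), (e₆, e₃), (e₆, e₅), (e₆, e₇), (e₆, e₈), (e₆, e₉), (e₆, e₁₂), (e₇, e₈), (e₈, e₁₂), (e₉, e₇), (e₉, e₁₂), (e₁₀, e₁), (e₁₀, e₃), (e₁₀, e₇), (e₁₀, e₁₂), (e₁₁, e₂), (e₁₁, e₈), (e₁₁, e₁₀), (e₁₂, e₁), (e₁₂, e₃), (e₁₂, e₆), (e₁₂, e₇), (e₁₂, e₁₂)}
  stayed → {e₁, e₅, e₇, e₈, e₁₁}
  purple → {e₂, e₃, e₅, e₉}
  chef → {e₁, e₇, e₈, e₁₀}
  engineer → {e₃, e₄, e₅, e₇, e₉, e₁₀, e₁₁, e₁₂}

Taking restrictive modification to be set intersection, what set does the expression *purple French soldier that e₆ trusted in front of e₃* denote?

{e₉}

⟦that e₆ trusted⟧ = {x : ⟨e₆, x⟩ ∈ ⟦trusted⟧} = {e₃, e₅, e₇, e₈, e₉, e₁₂}
⟦in front of e₃⟧ = {x : ⟨x, e₃⟩ ∈ ⟦in front of⟧} = {e₁, e₂, e₃, e₄, e₆, e₇, e₉, e₁₁, e₁₂}
⟦soldier⟧ = {e₂, e₃, e₄, e₆, e₈, e₉, e₁₀, e₁₁, e₁₂}
… ∩ ⟦that e₆ trusted⟧ = {e₂, e₃, e₄, e₆, e₈, e₉, e₁₀, e₁₁, e₁₂} ∩ {e₃, e₅, e₇, e₈, e₉, e₁₂} = {e₃, e₈, e₉, e₁₂}
… ∩ ⟦in front of e₃⟧ = {e₃, e₈, e₉, e₁₂} ∩ {e₁, e₂, e₃, e₄, e₆, e₇, e₉, e₁₁, e₁₂} = {e₃, e₉, e₁₂}
… ∩ ⟦purple⟧ = {e₃, e₉, e₁₂} ∩ {e₂, e₃, e₅, e₉} = {e₃, e₉}
… ∩ ⟦French⟧ = {e₃, e₉} ∩ {e₄, e₆, e₉, e₁₁, e₁₂} = {e₉}
So ⟦purple French soldier that e₆ trusted in front of e₃⟧ = {e₉}.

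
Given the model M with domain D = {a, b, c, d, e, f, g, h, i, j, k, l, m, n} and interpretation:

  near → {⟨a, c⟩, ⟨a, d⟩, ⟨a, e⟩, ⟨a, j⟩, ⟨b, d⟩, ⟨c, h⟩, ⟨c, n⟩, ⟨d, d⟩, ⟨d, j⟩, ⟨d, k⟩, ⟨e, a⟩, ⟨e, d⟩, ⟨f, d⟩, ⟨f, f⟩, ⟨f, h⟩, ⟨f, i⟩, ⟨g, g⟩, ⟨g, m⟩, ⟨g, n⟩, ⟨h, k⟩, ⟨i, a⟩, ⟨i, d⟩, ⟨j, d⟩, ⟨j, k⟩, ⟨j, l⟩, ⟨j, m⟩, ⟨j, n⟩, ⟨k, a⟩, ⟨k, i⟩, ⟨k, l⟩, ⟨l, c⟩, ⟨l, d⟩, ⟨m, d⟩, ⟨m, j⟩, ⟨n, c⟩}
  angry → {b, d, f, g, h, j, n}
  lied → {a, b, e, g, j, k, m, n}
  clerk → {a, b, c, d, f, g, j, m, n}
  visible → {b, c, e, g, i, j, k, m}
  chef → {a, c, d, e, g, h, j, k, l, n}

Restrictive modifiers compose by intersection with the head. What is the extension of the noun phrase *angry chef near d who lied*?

⟦near d⟧ = {x : ⟨x, d⟩ ∈ ⟦near⟧} = {a, b, d, e, f, i, j, l, m}
⟦who lied⟧ = ⟦lied⟧ = {a, b, e, g, j, k, m, n}
⟦chef⟧ = {a, c, d, e, g, h, j, k, l, n}
… ∩ ⟦near d⟧ = {a, c, d, e, g, h, j, k, l, n} ∩ {a, b, d, e, f, i, j, l, m} = {a, d, e, j, l}
… ∩ ⟦who lied⟧ = {a, d, e, j, l} ∩ {a, b, e, g, j, k, m, n} = {a, e, j}
… ∩ ⟦angry⟧ = {a, e, j} ∩ {b, d, f, g, h, j, n} = {j}
So ⟦angry chef near d who lied⟧ = {j}.

{j}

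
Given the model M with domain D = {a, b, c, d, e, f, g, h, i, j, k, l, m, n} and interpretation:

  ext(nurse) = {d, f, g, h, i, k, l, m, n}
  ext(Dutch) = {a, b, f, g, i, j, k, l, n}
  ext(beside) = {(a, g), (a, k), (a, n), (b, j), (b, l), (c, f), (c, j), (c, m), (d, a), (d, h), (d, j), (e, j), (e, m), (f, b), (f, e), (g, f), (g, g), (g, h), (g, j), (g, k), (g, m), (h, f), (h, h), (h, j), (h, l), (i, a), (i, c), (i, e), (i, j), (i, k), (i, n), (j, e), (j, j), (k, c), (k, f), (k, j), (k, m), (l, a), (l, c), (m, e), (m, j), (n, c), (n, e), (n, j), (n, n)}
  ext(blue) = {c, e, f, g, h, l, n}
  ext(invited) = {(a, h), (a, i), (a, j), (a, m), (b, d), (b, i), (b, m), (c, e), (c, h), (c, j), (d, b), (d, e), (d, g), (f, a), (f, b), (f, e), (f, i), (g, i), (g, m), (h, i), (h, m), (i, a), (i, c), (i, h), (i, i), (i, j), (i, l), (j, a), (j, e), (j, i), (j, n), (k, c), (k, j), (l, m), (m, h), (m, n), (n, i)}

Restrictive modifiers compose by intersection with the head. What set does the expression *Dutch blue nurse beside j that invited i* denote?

⟦beside j⟧ = {x : ⟨x, j⟩ ∈ ⟦beside⟧} = {b, c, d, e, g, h, i, j, k, m, n}
⟦that invited i⟧ = {x : ⟨x, i⟩ ∈ ⟦invited⟧} = {a, b, f, g, h, i, j, n}
⟦nurse⟧ = {d, f, g, h, i, k, l, m, n}
… ∩ ⟦beside j⟧ = {d, f, g, h, i, k, l, m, n} ∩ {b, c, d, e, g, h, i, j, k, m, n} = {d, g, h, i, k, m, n}
… ∩ ⟦that invited i⟧ = {d, g, h, i, k, m, n} ∩ {a, b, f, g, h, i, j, n} = {g, h, i, n}
… ∩ ⟦Dutch⟧ = {g, h, i, n} ∩ {a, b, f, g, i, j, k, l, n} = {g, i, n}
… ∩ ⟦blue⟧ = {g, i, n} ∩ {c, e, f, g, h, l, n} = {g, n}
So ⟦Dutch blue nurse beside j that invited i⟧ = {g, n}.

{g, n}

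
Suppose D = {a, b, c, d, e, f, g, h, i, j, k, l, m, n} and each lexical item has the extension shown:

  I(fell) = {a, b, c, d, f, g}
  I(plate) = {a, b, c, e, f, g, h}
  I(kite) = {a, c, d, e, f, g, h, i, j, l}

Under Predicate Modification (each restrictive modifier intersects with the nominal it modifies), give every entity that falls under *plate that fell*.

⟦that fell⟧ = ⟦fell⟧ = {a, b, c, d, f, g}
⟦plate⟧ = {a, b, c, e, f, g, h}
… ∩ ⟦that fell⟧ = {a, b, c, e, f, g, h} ∩ {a, b, c, d, f, g} = {a, b, c, f, g}
So ⟦plate that fell⟧ = {a, b, c, f, g}.

{a, b, c, f, g}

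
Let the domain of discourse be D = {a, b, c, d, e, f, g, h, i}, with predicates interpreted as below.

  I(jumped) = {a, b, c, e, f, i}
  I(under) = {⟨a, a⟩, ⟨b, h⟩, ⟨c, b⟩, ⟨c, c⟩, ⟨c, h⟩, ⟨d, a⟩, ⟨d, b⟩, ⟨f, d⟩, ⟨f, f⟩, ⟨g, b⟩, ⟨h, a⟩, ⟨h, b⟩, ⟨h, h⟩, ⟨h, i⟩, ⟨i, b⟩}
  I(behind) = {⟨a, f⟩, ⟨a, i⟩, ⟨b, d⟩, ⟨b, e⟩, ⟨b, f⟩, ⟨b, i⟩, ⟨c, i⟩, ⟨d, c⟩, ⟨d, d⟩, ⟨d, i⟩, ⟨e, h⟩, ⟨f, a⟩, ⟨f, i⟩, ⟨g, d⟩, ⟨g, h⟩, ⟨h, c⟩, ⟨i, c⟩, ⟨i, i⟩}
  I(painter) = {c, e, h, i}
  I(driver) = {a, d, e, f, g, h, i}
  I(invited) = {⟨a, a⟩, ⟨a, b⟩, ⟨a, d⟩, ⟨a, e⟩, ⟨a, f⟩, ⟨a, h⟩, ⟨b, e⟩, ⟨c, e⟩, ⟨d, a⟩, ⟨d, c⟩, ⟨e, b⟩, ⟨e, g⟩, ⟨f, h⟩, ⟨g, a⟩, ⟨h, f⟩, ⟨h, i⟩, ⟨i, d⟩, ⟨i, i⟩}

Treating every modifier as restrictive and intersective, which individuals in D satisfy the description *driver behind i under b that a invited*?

{d}

⟦behind i⟧ = {x : ⟨x, i⟩ ∈ ⟦behind⟧} = {a, b, c, d, f, i}
⟦under b⟧ = {x : ⟨x, b⟩ ∈ ⟦under⟧} = {c, d, g, h, i}
⟦that a invited⟧ = {x : ⟨a, x⟩ ∈ ⟦invited⟧} = {a, b, d, e, f, h}
⟦driver⟧ = {a, d, e, f, g, h, i}
… ∩ ⟦behind i⟧ = {a, d, e, f, g, h, i} ∩ {a, b, c, d, f, i} = {a, d, f, i}
… ∩ ⟦under b⟧ = {a, d, f, i} ∩ {c, d, g, h, i} = {d, i}
… ∩ ⟦that a invited⟧ = {d, i} ∩ {a, b, d, e, f, h} = {d}
So ⟦driver behind i under b that a invited⟧ = {d}.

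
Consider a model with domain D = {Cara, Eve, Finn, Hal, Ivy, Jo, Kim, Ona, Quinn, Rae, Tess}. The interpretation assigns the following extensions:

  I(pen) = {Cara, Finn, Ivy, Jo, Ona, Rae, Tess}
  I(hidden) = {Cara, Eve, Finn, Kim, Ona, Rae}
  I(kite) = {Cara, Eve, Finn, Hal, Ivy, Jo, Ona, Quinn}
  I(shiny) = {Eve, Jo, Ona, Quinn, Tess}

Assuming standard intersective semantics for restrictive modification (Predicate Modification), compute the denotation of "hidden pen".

{Cara, Finn, Ona, Rae}

⟦pen⟧ = {Cara, Finn, Ivy, Jo, Ona, Rae, Tess}
… ∩ ⟦hidden⟧ = {Cara, Finn, Ivy, Jo, Ona, Rae, Tess} ∩ {Cara, Eve, Finn, Kim, Ona, Rae} = {Cara, Finn, Ona, Rae}
So ⟦hidden pen⟧ = {Cara, Finn, Ona, Rae}.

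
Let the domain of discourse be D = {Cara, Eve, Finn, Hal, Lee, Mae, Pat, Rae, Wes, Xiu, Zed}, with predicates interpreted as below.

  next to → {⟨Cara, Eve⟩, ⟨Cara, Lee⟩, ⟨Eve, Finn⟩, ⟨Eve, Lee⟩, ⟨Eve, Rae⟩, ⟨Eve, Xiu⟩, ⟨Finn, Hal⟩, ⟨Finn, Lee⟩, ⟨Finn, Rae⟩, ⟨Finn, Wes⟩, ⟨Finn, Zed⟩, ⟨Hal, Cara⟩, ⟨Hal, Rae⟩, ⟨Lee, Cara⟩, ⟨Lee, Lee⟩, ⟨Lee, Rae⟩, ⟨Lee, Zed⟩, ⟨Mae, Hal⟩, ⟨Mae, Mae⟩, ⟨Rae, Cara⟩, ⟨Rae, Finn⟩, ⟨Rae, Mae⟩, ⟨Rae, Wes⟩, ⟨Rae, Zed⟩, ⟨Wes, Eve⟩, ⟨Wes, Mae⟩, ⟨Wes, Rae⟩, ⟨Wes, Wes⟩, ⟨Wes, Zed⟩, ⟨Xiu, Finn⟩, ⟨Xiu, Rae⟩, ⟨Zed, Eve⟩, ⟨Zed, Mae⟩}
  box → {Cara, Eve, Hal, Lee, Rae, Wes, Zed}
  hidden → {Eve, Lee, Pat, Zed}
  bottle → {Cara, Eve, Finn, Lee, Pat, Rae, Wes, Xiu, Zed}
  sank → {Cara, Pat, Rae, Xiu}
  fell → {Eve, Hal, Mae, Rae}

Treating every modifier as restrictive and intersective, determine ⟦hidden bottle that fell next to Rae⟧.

{Eve}

⟦that fell⟧ = ⟦fell⟧ = {Eve, Hal, Mae, Rae}
⟦next to Rae⟧ = {x : ⟨x, Rae⟩ ∈ ⟦next to⟧} = {Eve, Finn, Hal, Lee, Wes, Xiu}
⟦bottle⟧ = {Cara, Eve, Finn, Lee, Pat, Rae, Wes, Xiu, Zed}
… ∩ ⟦that fell⟧ = {Cara, Eve, Finn, Lee, Pat, Rae, Wes, Xiu, Zed} ∩ {Eve, Hal, Mae, Rae} = {Eve, Rae}
… ∩ ⟦next to Rae⟧ = {Eve, Rae} ∩ {Eve, Finn, Hal, Lee, Wes, Xiu} = {Eve}
… ∩ ⟦hidden⟧ = {Eve} ∩ {Eve, Lee, Pat, Zed} = {Eve}
So ⟦hidden bottle that fell next to Rae⟧ = {Eve}.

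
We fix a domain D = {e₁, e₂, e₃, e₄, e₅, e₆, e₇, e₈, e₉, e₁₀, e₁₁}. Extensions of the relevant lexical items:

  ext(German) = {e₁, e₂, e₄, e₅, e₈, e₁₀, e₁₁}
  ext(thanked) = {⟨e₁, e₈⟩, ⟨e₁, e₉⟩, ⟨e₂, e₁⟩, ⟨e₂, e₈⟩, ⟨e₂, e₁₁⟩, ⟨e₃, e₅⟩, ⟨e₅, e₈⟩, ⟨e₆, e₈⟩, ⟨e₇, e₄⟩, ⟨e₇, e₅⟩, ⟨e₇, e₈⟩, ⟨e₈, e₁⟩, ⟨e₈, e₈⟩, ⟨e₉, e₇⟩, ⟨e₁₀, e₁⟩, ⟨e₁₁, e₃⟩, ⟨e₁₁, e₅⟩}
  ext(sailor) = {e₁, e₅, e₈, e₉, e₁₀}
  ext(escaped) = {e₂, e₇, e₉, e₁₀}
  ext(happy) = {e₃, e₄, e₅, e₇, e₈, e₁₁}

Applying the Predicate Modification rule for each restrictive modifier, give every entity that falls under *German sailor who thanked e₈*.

{e₁, e₅, e₈}

⟦who thanked e₈⟧ = {x : ⟨x, e₈⟩ ∈ ⟦thanked⟧} = {e₁, e₂, e₅, e₆, e₇, e₈}
⟦sailor⟧ = {e₁, e₅, e₈, e₉, e₁₀}
… ∩ ⟦who thanked e₈⟧ = {e₁, e₅, e₈, e₉, e₁₀} ∩ {e₁, e₂, e₅, e₆, e₇, e₈} = {e₁, e₅, e₈}
… ∩ ⟦German⟧ = {e₁, e₅, e₈} ∩ {e₁, e₂, e₄, e₅, e₈, e₁₀, e₁₁} = {e₁, e₅, e₈}
So ⟦German sailor who thanked e₈⟧ = {e₁, e₅, e₈}.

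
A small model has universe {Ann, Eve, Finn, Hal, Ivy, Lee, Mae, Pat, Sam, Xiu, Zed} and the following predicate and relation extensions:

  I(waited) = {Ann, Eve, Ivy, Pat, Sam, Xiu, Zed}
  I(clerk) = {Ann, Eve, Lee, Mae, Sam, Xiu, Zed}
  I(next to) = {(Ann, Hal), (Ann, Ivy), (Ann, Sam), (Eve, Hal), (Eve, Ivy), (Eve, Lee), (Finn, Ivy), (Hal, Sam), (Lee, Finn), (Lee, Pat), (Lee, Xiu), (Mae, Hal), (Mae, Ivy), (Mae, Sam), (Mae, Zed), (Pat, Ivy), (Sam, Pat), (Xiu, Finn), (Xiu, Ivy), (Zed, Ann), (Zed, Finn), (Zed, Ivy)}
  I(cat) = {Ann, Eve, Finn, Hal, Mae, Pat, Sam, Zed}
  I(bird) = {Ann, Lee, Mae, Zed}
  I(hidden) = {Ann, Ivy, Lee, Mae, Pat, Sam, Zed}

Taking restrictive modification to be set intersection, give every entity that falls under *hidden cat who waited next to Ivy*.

⟦who waited⟧ = ⟦waited⟧ = {Ann, Eve, Ivy, Pat, Sam, Xiu, Zed}
⟦next to Ivy⟧ = {x : ⟨x, Ivy⟩ ∈ ⟦next to⟧} = {Ann, Eve, Finn, Mae, Pat, Xiu, Zed}
⟦cat⟧ = {Ann, Eve, Finn, Hal, Mae, Pat, Sam, Zed}
… ∩ ⟦who waited⟧ = {Ann, Eve, Finn, Hal, Mae, Pat, Sam, Zed} ∩ {Ann, Eve, Ivy, Pat, Sam, Xiu, Zed} = {Ann, Eve, Pat, Sam, Zed}
… ∩ ⟦next to Ivy⟧ = {Ann, Eve, Pat, Sam, Zed} ∩ {Ann, Eve, Finn, Mae, Pat, Xiu, Zed} = {Ann, Eve, Pat, Zed}
… ∩ ⟦hidden⟧ = {Ann, Eve, Pat, Zed} ∩ {Ann, Ivy, Lee, Mae, Pat, Sam, Zed} = {Ann, Pat, Zed}
So ⟦hidden cat who waited next to Ivy⟧ = {Ann, Pat, Zed}.

{Ann, Pat, Zed}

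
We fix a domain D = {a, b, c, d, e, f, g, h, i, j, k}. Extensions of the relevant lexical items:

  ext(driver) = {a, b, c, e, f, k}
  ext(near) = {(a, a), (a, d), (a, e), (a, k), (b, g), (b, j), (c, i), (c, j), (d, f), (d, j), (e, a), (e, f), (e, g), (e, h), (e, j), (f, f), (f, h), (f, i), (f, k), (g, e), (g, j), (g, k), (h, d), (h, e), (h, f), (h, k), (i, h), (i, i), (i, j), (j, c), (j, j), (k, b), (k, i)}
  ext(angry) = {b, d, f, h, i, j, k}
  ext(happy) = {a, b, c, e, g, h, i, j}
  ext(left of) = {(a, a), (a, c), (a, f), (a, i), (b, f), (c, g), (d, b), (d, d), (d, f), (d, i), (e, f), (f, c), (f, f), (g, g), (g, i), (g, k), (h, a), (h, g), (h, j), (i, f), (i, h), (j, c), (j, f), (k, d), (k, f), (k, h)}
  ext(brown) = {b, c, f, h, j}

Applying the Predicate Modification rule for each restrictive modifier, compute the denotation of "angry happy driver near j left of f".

{b}

⟦near j⟧ = {x : ⟨x, j⟩ ∈ ⟦near⟧} = {b, c, d, e, g, i, j}
⟦left of f⟧ = {x : ⟨x, f⟩ ∈ ⟦left of⟧} = {a, b, d, e, f, i, j, k}
⟦driver⟧ = {a, b, c, e, f, k}
… ∩ ⟦near j⟧ = {a, b, c, e, f, k} ∩ {b, c, d, e, g, i, j} = {b, c, e}
… ∩ ⟦left of f⟧ = {b, c, e} ∩ {a, b, d, e, f, i, j, k} = {b, e}
… ∩ ⟦angry⟧ = {b, e} ∩ {b, d, f, h, i, j, k} = {b}
… ∩ ⟦happy⟧ = {b} ∩ {a, b, c, e, g, h, i, j} = {b}
So ⟦angry happy driver near j left of f⟧ = {b}.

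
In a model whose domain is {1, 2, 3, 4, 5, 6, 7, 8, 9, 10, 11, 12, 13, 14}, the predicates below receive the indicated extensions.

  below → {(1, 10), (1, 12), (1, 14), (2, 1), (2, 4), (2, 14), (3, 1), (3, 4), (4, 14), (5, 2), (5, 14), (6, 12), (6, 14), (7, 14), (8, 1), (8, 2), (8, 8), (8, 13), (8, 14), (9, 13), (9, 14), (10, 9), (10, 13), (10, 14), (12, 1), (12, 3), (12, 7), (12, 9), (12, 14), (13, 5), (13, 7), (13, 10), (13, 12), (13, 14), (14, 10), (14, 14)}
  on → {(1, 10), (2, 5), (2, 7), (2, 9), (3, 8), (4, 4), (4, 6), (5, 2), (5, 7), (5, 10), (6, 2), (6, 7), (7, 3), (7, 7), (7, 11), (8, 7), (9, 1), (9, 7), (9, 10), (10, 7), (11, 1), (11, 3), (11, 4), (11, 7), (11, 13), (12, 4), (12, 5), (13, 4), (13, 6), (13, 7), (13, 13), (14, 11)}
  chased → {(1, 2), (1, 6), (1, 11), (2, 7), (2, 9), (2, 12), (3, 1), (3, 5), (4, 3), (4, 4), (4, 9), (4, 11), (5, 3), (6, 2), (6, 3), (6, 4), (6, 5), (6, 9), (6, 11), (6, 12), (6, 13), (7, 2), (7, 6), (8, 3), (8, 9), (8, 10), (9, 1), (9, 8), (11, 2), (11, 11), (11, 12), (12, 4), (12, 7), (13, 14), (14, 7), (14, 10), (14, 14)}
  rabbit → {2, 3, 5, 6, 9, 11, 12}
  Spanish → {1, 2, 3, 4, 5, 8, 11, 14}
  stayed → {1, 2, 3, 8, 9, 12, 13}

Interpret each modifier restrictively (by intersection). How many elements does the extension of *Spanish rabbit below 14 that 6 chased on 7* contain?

2

⟦below 14⟧ = {x : ⟨x, 14⟩ ∈ ⟦below⟧} = {1, 2, 4, 5, 6, 7, 8, 9, 10, 12, 13, 14}
⟦that 6 chased⟧ = {x : ⟨6, x⟩ ∈ ⟦chased⟧} = {2, 3, 4, 5, 9, 11, 12, 13}
⟦on 7⟧ = {x : ⟨x, 7⟩ ∈ ⟦on⟧} = {2, 5, 6, 7, 8, 9, 10, 11, 13}
⟦rabbit⟧ = {2, 3, 5, 6, 9, 11, 12}
… ∩ ⟦below 14⟧ = {2, 3, 5, 6, 9, 11, 12} ∩ {1, 2, 4, 5, 6, 7, 8, 9, 10, 12, 13, 14} = {2, 5, 6, 9, 12}
… ∩ ⟦that 6 chased⟧ = {2, 5, 6, 9, 12} ∩ {2, 3, 4, 5, 9, 11, 12, 13} = {2, 5, 9, 12}
… ∩ ⟦on 7⟧ = {2, 5, 9, 12} ∩ {2, 5, 6, 7, 8, 9, 10, 11, 13} = {2, 5, 9}
… ∩ ⟦Spanish⟧ = {2, 5, 9} ∩ {1, 2, 3, 4, 5, 8, 11, 14} = {2, 5}
⟦Spanish rabbit below 14 that 6 chased on 7⟧ = {2, 5}, so the cardinality is 2.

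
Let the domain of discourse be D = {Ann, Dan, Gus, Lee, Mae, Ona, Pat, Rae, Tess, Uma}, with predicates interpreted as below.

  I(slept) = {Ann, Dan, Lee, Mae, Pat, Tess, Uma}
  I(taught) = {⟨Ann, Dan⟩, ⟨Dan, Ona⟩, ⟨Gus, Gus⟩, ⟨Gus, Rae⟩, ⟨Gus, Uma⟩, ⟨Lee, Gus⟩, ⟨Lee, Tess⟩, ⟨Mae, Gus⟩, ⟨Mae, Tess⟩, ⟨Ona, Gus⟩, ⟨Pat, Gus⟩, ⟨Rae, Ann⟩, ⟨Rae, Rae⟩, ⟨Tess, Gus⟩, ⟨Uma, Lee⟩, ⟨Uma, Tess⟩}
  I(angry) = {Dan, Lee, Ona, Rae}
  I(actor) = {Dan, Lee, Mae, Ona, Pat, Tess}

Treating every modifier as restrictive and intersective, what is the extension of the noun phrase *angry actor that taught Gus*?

{Lee, Ona}

⟦that taught Gus⟧ = {x : ⟨x, Gus⟩ ∈ ⟦taught⟧} = {Gus, Lee, Mae, Ona, Pat, Tess}
⟦actor⟧ = {Dan, Lee, Mae, Ona, Pat, Tess}
… ∩ ⟦that taught Gus⟧ = {Dan, Lee, Mae, Ona, Pat, Tess} ∩ {Gus, Lee, Mae, Ona, Pat, Tess} = {Lee, Mae, Ona, Pat, Tess}
… ∩ ⟦angry⟧ = {Lee, Mae, Ona, Pat, Tess} ∩ {Dan, Lee, Ona, Rae} = {Lee, Ona}
So ⟦angry actor that taught Gus⟧ = {Lee, Ona}.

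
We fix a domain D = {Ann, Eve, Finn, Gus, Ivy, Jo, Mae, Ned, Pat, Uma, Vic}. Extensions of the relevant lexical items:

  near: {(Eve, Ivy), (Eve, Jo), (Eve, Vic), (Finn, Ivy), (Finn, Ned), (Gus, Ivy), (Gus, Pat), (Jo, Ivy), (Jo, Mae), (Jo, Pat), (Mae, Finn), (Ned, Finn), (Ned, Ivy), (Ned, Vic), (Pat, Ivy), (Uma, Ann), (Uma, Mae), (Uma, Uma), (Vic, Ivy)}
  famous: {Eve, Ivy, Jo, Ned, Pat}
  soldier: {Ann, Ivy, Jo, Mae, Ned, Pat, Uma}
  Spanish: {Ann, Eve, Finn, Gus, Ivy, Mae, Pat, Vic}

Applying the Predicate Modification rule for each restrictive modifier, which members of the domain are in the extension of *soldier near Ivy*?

{Jo, Ned, Pat}

⟦near Ivy⟧ = {x : ⟨x, Ivy⟩ ∈ ⟦near⟧} = {Eve, Finn, Gus, Jo, Ned, Pat, Vic}
⟦soldier⟧ = {Ann, Ivy, Jo, Mae, Ned, Pat, Uma}
… ∩ ⟦near Ivy⟧ = {Ann, Ivy, Jo, Mae, Ned, Pat, Uma} ∩ {Eve, Finn, Gus, Jo, Ned, Pat, Vic} = {Jo, Ned, Pat}
So ⟦soldier near Ivy⟧ = {Jo, Ned, Pat}.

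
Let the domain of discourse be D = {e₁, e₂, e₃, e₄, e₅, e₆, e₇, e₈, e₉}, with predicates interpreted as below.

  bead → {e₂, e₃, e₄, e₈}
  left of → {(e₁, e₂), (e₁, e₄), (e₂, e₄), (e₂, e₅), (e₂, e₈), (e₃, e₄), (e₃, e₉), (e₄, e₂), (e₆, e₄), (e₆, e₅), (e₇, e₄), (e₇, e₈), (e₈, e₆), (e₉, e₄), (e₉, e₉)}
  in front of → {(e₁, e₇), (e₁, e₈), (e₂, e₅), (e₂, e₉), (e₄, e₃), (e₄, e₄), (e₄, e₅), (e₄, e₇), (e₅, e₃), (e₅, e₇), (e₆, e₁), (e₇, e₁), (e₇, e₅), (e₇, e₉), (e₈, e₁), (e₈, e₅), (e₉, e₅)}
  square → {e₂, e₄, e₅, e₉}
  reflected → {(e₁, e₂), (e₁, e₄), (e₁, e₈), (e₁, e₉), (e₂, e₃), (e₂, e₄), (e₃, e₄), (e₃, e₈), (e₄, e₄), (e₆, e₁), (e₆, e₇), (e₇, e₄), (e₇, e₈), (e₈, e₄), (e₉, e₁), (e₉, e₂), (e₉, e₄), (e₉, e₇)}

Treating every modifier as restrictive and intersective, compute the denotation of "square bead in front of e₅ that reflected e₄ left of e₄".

⟦in front of e₅⟧ = {x : ⟨x, e₅⟩ ∈ ⟦in front of⟧} = {e₂, e₄, e₇, e₈, e₉}
⟦that reflected e₄⟧ = {x : ⟨x, e₄⟩ ∈ ⟦reflected⟧} = {e₁, e₂, e₃, e₄, e₇, e₈, e₉}
⟦left of e₄⟧ = {x : ⟨x, e₄⟩ ∈ ⟦left of⟧} = {e₁, e₂, e₃, e₆, e₇, e₉}
⟦bead⟧ = {e₂, e₃, e₄, e₈}
… ∩ ⟦in front of e₅⟧ = {e₂, e₃, e₄, e₈} ∩ {e₂, e₄, e₇, e₈, e₉} = {e₂, e₄, e₈}
… ∩ ⟦that reflected e₄⟧ = {e₂, e₄, e₈} ∩ {e₁, e₂, e₃, e₄, e₇, e₈, e₉} = {e₂, e₄, e₈}
… ∩ ⟦left of e₄⟧ = {e₂, e₄, e₈} ∩ {e₁, e₂, e₃, e₆, e₇, e₉} = {e₂}
… ∩ ⟦square⟧ = {e₂} ∩ {e₂, e₄, e₅, e₉} = {e₂}
So ⟦square bead in front of e₅ that reflected e₄ left of e₄⟧ = {e₂}.

{e₂}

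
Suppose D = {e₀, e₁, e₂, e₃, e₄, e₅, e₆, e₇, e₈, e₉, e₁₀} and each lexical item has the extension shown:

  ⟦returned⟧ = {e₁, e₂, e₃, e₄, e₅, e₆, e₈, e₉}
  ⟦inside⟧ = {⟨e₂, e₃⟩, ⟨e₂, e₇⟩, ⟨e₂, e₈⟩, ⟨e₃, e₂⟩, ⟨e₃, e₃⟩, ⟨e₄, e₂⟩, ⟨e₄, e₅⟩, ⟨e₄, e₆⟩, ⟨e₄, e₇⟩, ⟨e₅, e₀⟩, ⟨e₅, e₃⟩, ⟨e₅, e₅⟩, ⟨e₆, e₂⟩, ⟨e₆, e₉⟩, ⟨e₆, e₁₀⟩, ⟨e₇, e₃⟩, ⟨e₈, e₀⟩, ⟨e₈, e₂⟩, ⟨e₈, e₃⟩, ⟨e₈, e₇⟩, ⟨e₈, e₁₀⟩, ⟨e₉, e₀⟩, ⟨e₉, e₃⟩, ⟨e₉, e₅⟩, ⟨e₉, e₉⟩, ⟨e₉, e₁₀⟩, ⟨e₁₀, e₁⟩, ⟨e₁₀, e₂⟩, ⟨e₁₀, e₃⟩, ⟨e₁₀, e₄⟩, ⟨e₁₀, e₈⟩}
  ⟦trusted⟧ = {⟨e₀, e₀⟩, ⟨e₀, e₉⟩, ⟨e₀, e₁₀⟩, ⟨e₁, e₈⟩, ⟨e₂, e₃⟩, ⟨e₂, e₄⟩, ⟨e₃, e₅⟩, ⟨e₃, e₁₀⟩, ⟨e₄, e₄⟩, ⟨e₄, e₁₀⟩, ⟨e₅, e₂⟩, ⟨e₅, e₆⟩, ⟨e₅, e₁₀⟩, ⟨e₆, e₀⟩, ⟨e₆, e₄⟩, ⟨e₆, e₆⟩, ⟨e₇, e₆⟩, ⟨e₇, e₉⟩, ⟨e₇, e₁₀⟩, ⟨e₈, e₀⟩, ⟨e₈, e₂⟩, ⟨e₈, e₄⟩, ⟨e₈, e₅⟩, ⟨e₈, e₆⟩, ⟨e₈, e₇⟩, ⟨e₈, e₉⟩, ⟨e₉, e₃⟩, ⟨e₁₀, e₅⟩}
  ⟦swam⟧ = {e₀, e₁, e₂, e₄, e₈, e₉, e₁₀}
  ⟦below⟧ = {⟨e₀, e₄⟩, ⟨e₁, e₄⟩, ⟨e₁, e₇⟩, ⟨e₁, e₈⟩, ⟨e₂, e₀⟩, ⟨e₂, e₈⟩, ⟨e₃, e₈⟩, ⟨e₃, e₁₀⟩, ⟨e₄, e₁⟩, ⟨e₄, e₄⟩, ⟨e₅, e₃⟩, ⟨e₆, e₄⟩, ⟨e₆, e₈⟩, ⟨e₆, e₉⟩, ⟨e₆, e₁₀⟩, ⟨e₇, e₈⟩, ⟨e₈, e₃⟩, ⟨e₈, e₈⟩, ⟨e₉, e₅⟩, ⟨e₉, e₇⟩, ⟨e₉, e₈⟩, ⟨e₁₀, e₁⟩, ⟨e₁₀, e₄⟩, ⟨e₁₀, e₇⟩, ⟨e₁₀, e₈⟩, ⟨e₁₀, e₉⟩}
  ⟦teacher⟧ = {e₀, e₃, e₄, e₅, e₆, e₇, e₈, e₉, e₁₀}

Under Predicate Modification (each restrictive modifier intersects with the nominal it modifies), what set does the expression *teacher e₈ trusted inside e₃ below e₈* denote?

{e₇, e₉}

⟦e₈ trusted⟧ = {x : ⟨e₈, x⟩ ∈ ⟦trusted⟧} = {e₀, e₂, e₄, e₅, e₆, e₇, e₉}
⟦inside e₃⟧ = {x : ⟨x, e₃⟩ ∈ ⟦inside⟧} = {e₂, e₃, e₅, e₇, e₈, e₉, e₁₀}
⟦below e₈⟧ = {x : ⟨x, e₈⟩ ∈ ⟦below⟧} = {e₁, e₂, e₃, e₆, e₇, e₈, e₉, e₁₀}
⟦teacher⟧ = {e₀, e₃, e₄, e₅, e₆, e₇, e₈, e₉, e₁₀}
… ∩ ⟦e₈ trusted⟧ = {e₀, e₃, e₄, e₅, e₆, e₇, e₈, e₉, e₁₀} ∩ {e₀, e₂, e₄, e₅, e₆, e₇, e₉} = {e₀, e₄, e₅, e₆, e₇, e₉}
… ∩ ⟦inside e₃⟧ = {e₀, e₄, e₅, e₆, e₇, e₉} ∩ {e₂, e₃, e₅, e₇, e₈, e₉, e₁₀} = {e₅, e₇, e₉}
… ∩ ⟦below e₈⟧ = {e₅, e₇, e₉} ∩ {e₁, e₂, e₃, e₆, e₇, e₈, e₉, e₁₀} = {e₇, e₉}
So ⟦teacher e₈ trusted inside e₃ below e₈⟧ = {e₇, e₉}.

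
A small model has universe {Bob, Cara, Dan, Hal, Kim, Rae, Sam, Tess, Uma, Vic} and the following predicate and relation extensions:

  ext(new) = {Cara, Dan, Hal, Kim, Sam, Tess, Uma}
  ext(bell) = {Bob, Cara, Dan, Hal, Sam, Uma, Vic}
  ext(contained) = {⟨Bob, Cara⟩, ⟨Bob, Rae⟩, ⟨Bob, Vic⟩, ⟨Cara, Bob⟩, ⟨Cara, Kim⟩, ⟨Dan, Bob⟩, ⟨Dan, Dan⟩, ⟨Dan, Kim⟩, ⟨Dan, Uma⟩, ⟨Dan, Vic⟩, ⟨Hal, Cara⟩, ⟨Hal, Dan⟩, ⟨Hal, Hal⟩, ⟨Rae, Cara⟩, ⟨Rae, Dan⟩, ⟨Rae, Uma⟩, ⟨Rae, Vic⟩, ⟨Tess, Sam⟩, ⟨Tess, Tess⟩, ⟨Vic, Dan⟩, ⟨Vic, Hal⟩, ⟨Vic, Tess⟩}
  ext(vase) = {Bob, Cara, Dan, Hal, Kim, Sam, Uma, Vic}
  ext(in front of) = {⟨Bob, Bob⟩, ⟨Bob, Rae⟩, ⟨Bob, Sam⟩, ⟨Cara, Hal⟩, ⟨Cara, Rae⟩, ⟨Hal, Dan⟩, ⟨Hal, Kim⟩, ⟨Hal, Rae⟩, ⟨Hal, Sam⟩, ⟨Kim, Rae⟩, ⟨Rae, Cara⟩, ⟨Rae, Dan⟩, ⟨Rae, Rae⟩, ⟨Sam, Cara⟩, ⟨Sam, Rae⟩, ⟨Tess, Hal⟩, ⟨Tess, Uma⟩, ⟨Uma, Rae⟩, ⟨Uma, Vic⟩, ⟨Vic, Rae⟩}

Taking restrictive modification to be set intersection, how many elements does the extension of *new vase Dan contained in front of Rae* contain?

2

⟦Dan contained⟧ = {x : ⟨Dan, x⟩ ∈ ⟦contained⟧} = {Bob, Dan, Kim, Uma, Vic}
⟦in front of Rae⟧ = {x : ⟨x, Rae⟩ ∈ ⟦in front of⟧} = {Bob, Cara, Hal, Kim, Rae, Sam, Uma, Vic}
⟦vase⟧ = {Bob, Cara, Dan, Hal, Kim, Sam, Uma, Vic}
… ∩ ⟦Dan contained⟧ = {Bob, Cara, Dan, Hal, Kim, Sam, Uma, Vic} ∩ {Bob, Dan, Kim, Uma, Vic} = {Bob, Dan, Kim, Uma, Vic}
… ∩ ⟦in front of Rae⟧ = {Bob, Dan, Kim, Uma, Vic} ∩ {Bob, Cara, Hal, Kim, Rae, Sam, Uma, Vic} = {Bob, Kim, Uma, Vic}
… ∩ ⟦new⟧ = {Bob, Kim, Uma, Vic} ∩ {Cara, Dan, Hal, Kim, Sam, Tess, Uma} = {Kim, Uma}
⟦new vase Dan contained in front of Rae⟧ = {Kim, Uma}, so the cardinality is 2.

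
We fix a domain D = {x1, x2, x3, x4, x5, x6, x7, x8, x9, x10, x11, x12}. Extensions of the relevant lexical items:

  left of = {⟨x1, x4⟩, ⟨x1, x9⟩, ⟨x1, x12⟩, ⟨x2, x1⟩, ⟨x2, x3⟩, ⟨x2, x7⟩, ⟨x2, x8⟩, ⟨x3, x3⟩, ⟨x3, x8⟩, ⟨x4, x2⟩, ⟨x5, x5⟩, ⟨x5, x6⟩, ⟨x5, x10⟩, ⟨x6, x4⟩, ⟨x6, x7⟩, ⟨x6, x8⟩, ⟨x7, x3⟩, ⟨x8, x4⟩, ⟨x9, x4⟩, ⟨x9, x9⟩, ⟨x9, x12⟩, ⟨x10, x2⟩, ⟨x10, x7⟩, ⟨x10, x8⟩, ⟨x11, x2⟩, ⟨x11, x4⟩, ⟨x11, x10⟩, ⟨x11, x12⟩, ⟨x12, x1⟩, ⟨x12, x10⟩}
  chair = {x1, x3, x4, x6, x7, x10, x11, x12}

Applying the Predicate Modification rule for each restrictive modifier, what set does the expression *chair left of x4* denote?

{x1, x6, x11}

⟦left of x4⟧ = {x : ⟨x, x4⟩ ∈ ⟦left of⟧} = {x1, x6, x8, x9, x11}
⟦chair⟧ = {x1, x3, x4, x6, x7, x10, x11, x12}
… ∩ ⟦left of x4⟧ = {x1, x3, x4, x6, x7, x10, x11, x12} ∩ {x1, x6, x8, x9, x11} = {x1, x6, x11}
So ⟦chair left of x4⟧ = {x1, x6, x11}.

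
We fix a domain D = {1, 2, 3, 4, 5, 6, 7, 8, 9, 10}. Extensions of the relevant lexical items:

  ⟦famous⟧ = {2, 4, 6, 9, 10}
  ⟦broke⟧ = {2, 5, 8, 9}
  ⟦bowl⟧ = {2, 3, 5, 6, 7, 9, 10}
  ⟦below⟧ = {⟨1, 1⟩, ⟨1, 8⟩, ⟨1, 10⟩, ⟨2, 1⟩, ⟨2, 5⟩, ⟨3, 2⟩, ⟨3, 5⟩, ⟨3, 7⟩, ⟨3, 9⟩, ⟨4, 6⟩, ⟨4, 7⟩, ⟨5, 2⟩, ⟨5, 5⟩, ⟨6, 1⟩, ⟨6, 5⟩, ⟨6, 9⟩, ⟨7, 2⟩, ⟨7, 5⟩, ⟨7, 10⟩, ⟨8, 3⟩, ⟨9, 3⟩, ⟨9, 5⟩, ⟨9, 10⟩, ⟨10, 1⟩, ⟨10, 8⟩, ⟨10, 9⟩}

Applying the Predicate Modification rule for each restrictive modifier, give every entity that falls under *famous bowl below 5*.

{2, 6, 9}

⟦below 5⟧ = {x : ⟨x, 5⟩ ∈ ⟦below⟧} = {2, 3, 5, 6, 7, 9}
⟦bowl⟧ = {2, 3, 5, 6, 7, 9, 10}
… ∩ ⟦below 5⟧ = {2, 3, 5, 6, 7, 9, 10} ∩ {2, 3, 5, 6, 7, 9} = {2, 3, 5, 6, 7, 9}
… ∩ ⟦famous⟧ = {2, 3, 5, 6, 7, 9} ∩ {2, 4, 6, 9, 10} = {2, 6, 9}
So ⟦famous bowl below 5⟧ = {2, 6, 9}.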